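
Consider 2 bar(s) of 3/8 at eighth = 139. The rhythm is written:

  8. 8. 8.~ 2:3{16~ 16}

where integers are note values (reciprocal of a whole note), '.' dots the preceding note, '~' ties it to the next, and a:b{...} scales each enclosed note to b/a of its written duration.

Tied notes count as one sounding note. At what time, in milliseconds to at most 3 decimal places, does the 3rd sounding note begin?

1. 0.0ms @ 0 + 647.482ms (3/2)
2. 647.482ms @ 3/2 + 647.482ms (3/2)
3. 1294.964ms @ 3 + 1294.964ms (3)

note 3 onset = 3b = 1294.964ms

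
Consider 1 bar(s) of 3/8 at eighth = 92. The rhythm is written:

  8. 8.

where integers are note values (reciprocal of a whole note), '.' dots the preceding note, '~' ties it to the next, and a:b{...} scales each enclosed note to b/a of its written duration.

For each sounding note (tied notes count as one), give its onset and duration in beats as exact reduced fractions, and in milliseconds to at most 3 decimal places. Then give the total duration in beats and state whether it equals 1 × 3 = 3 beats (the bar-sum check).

1) 0.0ms=0b +978.261ms=3/2b
2) 978.261ms=3/2b +978.261ms=3/2b
Σ=3b of 3 (92bpm 3/8) — PASS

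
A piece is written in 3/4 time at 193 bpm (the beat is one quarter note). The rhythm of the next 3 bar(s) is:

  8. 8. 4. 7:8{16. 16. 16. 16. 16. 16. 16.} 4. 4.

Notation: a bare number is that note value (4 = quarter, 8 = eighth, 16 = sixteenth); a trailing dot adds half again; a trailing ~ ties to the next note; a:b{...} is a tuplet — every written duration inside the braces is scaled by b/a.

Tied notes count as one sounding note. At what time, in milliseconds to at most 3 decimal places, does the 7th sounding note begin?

1. 0.0ms @ 0 + 233.161ms (3/4)
2. 233.161ms @ 3/4 + 233.161ms (3/4)
3. 466.321ms @ 3/2 + 466.321ms (3/2)
4. 932.642ms @ 3 + 133.235ms (3/7)
5. 1065.877ms @ 24/7 + 133.235ms (3/7)
6. 1199.112ms @ 27/7 + 133.235ms (3/7)
7. 1332.346ms @ 30/7 + 133.235ms (3/7)
8. 1465.581ms @ 33/7 + 133.235ms (3/7)
9. 1598.816ms @ 36/7 + 133.235ms (3/7)
10. 1732.05ms @ 39/7 + 133.235ms (3/7)
11. 1865.285ms @ 6 + 466.321ms (3/2)
12. 2331.606ms @ 15/2 + 466.321ms (3/2)

note 7 onset = 30/7b = 1332.346ms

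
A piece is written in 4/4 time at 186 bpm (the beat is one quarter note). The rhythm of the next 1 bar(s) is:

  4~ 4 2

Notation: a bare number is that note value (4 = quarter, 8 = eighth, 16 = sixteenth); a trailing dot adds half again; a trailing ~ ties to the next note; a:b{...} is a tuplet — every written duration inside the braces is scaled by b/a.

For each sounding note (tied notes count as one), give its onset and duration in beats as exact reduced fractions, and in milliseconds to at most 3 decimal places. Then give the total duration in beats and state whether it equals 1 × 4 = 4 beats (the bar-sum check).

1) 0.0ms=0b +645.161ms=2b
2) 645.161ms=2b +645.161ms=2b
Σ=4b of 4 (186bpm 4/4) — PASS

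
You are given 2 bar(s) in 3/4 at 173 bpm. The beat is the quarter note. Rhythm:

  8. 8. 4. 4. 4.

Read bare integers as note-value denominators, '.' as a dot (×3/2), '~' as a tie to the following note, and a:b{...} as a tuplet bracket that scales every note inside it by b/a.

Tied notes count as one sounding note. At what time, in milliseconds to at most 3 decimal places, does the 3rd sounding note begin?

1. 0.0ms @ 0 + 260.116ms (3/4)
2. 260.116ms @ 3/4 + 260.116ms (3/4)
3. 520.231ms @ 3/2 + 520.231ms (3/2)
4. 1040.462ms @ 3 + 520.231ms (3/2)
5. 1560.694ms @ 9/2 + 520.231ms (3/2)

note 3 onset = 3/2b = 520.231ms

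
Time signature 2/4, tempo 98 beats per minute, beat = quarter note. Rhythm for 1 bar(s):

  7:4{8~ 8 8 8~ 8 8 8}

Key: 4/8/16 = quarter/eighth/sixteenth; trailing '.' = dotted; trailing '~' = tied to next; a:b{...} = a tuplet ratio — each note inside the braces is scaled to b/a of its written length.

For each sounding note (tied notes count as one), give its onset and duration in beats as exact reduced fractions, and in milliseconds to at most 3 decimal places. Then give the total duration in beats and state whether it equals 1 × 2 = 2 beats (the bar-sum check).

1) 0.0ms=0b +349.854ms=4/7b
2) 349.854ms=4/7b +174.927ms=2/7b
3) 524.781ms=6/7b +349.854ms=4/7b
4) 874.636ms=10/7b +174.927ms=2/7b
5) 1049.563ms=12/7b +174.927ms=2/7b
Σ=2b of 2 (98bpm 2/4) — PASS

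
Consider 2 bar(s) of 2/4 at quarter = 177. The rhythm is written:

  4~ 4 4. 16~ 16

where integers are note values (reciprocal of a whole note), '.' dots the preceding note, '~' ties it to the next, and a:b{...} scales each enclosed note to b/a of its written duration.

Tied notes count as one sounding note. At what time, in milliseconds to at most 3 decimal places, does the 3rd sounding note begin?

1. 0.0ms @ 0 + 677.966ms (2)
2. 677.966ms @ 2 + 508.475ms (3/2)
3. 1186.441ms @ 7/2 + 169.492ms (1/2)

note 3 onset = 7/2b = 1186.441ms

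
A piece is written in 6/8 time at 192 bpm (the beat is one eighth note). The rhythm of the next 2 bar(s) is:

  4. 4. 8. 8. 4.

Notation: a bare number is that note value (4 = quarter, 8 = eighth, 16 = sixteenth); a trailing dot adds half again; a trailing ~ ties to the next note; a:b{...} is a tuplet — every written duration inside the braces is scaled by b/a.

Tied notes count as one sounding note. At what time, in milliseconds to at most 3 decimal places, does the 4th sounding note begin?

1. 0.0ms @ 0 + 937.5ms (3)
2. 937.5ms @ 3 + 937.5ms (3)
3. 1875.0ms @ 6 + 468.75ms (3/2)
4. 2343.75ms @ 15/2 + 468.75ms (3/2)
5. 2812.5ms @ 9 + 937.5ms (3)

note 4 onset = 15/2b = 2343.75ms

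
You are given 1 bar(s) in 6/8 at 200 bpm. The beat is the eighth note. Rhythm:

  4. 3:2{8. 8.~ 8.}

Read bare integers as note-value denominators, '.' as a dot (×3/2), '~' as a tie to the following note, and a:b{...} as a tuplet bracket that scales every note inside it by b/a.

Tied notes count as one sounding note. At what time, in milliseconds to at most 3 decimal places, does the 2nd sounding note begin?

1. 0.0ms @ 0 + 900.0ms (3)
2. 900.0ms @ 3 + 300.0ms (1)
3. 1200.0ms @ 4 + 600.0ms (2)

note 2 onset = 3b = 900.0ms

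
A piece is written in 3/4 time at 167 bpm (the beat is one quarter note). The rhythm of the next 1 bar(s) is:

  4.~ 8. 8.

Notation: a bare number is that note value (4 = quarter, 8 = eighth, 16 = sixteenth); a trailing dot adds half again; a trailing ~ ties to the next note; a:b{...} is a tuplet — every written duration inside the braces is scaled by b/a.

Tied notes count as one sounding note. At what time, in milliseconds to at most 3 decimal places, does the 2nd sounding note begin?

note 2 onset = 9/4b = 808.383ms

1. 0.0ms @ 0 + 808.383ms (9/4)
2. 808.383ms @ 9/4 + 269.461ms (3/4)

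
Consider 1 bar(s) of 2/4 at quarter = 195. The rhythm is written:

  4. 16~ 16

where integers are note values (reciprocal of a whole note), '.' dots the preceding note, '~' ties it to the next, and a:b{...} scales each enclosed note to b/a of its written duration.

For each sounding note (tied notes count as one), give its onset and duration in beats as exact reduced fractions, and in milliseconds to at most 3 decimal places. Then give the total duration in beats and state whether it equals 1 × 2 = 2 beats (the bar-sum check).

1) 0.0ms=0b +461.538ms=3/2b
2) 461.538ms=3/2b +153.846ms=1/2b
Σ=2b of 2 (195bpm 2/4) — PASS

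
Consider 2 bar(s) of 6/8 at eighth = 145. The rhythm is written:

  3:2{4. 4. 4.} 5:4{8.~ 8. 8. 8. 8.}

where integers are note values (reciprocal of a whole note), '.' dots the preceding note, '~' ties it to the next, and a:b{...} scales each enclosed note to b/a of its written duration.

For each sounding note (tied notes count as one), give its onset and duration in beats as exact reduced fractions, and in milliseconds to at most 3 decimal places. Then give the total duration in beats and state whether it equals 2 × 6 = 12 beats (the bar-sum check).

1) 0.0ms=0b +827.586ms=2b
2) 827.586ms=2b +827.586ms=2b
3) 1655.172ms=4b +827.586ms=2b
4) 2482.759ms=6b +993.103ms=12/5b
5) 3475.862ms=42/5b +496.552ms=6/5b
6) 3972.414ms=48/5b +496.552ms=6/5b
7) 4468.966ms=54/5b +496.552ms=6/5b
Σ=12b of 12 (145bpm 6/8) — PASS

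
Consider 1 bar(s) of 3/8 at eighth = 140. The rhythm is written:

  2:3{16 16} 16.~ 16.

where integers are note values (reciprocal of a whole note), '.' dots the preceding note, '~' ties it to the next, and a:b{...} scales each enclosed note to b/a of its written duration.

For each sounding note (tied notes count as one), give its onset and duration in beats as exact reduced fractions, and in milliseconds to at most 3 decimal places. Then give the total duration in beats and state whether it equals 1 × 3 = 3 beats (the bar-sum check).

1) 0.0ms=0b +321.429ms=3/4b
2) 321.429ms=3/4b +321.429ms=3/4b
3) 642.857ms=3/2b +642.857ms=3/2b
Σ=3b of 3 (140bpm 3/8) — PASS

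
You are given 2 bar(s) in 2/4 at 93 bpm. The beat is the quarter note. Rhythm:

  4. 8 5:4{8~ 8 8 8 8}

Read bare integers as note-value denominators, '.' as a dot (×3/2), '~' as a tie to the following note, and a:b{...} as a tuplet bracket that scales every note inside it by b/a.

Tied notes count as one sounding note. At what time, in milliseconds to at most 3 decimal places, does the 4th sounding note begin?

1. 0.0ms @ 0 + 967.742ms (3/2)
2. 967.742ms @ 3/2 + 322.581ms (1/2)
3. 1290.323ms @ 2 + 516.129ms (4/5)
4. 1806.452ms @ 14/5 + 258.065ms (2/5)
5. 2064.516ms @ 16/5 + 258.065ms (2/5)
6. 2322.581ms @ 18/5 + 258.065ms (2/5)

note 4 onset = 14/5b = 1806.452ms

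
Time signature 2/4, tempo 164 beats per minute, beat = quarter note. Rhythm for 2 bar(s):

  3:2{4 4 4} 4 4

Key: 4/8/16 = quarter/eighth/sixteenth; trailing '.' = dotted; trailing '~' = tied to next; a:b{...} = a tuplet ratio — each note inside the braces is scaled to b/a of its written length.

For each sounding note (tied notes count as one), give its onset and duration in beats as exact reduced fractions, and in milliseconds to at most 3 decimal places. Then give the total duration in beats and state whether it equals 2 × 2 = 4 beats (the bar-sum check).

1) 0.0ms=0b +243.902ms=2/3b
2) 243.902ms=2/3b +243.902ms=2/3b
3) 487.805ms=4/3b +243.902ms=2/3b
4) 731.707ms=2b +365.854ms=1b
5) 1097.561ms=3b +365.854ms=1b
Σ=4b of 4 (164bpm 2/4) — PASS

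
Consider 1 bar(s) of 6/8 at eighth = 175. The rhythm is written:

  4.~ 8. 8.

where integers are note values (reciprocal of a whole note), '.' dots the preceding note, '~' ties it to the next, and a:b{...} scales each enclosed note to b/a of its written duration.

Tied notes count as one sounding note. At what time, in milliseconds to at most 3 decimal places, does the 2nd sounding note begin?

1. 0.0ms @ 0 + 1542.857ms (9/2)
2. 1542.857ms @ 9/2 + 514.286ms (3/2)

note 2 onset = 9/2b = 1542.857ms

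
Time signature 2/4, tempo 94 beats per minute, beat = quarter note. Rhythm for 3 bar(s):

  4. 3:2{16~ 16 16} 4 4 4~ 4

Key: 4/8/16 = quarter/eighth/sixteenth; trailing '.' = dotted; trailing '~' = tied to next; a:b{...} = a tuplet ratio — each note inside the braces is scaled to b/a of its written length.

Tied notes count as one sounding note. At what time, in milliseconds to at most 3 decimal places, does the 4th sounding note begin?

note 4 onset = 2b = 1276.596ms

1. 0.0ms @ 0 + 957.447ms (3/2)
2. 957.447ms @ 3/2 + 212.766ms (1/3)
3. 1170.213ms @ 11/6 + 106.383ms (1/6)
4. 1276.596ms @ 2 + 638.298ms (1)
5. 1914.894ms @ 3 + 638.298ms (1)
6. 2553.191ms @ 4 + 1276.596ms (2)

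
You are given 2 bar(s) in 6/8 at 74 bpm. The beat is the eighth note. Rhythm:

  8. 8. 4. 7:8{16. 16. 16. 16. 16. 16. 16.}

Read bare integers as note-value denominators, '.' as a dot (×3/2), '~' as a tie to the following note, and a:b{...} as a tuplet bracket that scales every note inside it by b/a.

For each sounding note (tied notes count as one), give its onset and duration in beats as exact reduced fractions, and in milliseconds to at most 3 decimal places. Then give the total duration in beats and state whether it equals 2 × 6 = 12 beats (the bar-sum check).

1) 0.0ms=0b +1216.216ms=3/2b
2) 1216.216ms=3/2b +1216.216ms=3/2b
3) 2432.432ms=3b +2432.432ms=3b
4) 4864.865ms=6b +694.981ms=6/7b
5) 5559.846ms=48/7b +694.981ms=6/7b
6) 6254.826ms=54/7b +694.981ms=6/7b
7) 6949.807ms=60/7b +694.981ms=6/7b
8) 7644.788ms=66/7b +694.981ms=6/7b
9) 8339.768ms=72/7b +694.981ms=6/7b
10) 9034.749ms=78/7b +694.981ms=6/7b
Σ=12b of 12 (74bpm 6/8) — PASS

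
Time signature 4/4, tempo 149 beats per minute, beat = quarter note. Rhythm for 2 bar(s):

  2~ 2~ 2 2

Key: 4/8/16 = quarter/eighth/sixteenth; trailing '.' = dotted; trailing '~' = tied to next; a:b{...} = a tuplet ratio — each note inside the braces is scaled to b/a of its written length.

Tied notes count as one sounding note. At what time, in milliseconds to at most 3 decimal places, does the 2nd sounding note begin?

note 2 onset = 6b = 2416.107ms

1. 0.0ms @ 0 + 2416.107ms (6)
2. 2416.107ms @ 6 + 805.369ms (2)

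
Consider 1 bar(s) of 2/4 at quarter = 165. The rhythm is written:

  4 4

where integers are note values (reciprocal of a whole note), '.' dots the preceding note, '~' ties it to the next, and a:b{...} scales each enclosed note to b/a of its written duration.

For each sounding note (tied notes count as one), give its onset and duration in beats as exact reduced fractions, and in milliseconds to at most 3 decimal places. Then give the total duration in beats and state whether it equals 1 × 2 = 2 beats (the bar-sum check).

1) 0.0ms=0b +363.636ms=1b
2) 363.636ms=1b +363.636ms=1b
Σ=2b of 2 (165bpm 2/4) — PASS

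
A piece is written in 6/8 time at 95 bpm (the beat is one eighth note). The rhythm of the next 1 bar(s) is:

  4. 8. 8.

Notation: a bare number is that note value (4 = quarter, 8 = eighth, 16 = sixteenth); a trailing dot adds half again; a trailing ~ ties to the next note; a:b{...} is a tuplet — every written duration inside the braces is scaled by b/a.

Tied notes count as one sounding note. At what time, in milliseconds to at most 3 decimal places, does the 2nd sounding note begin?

note 2 onset = 3b = 1894.737ms

1. 0.0ms @ 0 + 1894.737ms (3)
2. 1894.737ms @ 3 + 947.368ms (3/2)
3. 2842.105ms @ 9/2 + 947.368ms (3/2)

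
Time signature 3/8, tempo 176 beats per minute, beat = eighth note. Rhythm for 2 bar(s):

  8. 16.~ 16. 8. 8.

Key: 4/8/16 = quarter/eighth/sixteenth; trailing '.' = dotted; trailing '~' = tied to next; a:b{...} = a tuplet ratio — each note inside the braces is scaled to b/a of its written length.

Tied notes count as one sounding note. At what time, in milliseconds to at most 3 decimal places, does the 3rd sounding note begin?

1. 0.0ms @ 0 + 511.364ms (3/2)
2. 511.364ms @ 3/2 + 511.364ms (3/2)
3. 1022.727ms @ 3 + 511.364ms (3/2)
4. 1534.091ms @ 9/2 + 511.364ms (3/2)

note 3 onset = 3b = 1022.727ms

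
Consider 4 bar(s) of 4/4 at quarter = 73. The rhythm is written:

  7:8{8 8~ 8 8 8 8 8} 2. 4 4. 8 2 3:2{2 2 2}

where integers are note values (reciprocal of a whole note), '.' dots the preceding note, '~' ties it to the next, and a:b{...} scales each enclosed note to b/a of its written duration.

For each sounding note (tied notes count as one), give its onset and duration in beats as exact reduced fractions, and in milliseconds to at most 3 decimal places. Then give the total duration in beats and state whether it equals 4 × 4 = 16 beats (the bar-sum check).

1) 0.0ms=0b +469.667ms=4/7b
2) 469.667ms=4/7b +939.335ms=8/7b
3) 1409.002ms=12/7b +469.667ms=4/7b
4) 1878.669ms=16/7b +469.667ms=4/7b
5) 2348.337ms=20/7b +469.667ms=4/7b
6) 2818.004ms=24/7b +469.667ms=4/7b
7) 3287.671ms=4b +2465.753ms=3b
8) 5753.425ms=7b +821.918ms=1b
9) 6575.342ms=8b +1232.877ms=3/2b
10) 7808.219ms=19/2b +410.959ms=1/2b
11) 8219.178ms=10b +1643.836ms=2b
12) 9863.014ms=12b +1095.89ms=4/3b
13) 10958.904ms=40/3b +1095.89ms=4/3b
14) 12054.795ms=44/3b +1095.89ms=4/3b
Σ=16b of 16 (73bpm 4/4) — PASS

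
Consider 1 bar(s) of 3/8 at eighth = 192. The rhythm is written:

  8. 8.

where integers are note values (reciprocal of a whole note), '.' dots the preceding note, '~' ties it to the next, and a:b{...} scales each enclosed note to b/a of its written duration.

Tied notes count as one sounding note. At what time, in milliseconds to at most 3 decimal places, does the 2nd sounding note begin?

1. 0.0ms @ 0 + 468.75ms (3/2)
2. 468.75ms @ 3/2 + 468.75ms (3/2)

note 2 onset = 3/2b = 468.75ms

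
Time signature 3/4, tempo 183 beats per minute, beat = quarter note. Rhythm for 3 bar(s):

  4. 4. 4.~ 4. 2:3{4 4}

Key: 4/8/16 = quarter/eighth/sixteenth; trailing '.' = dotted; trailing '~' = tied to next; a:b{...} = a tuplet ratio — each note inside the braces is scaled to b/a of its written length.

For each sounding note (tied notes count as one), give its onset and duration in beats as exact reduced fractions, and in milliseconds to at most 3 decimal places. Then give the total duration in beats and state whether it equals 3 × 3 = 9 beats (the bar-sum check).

1) 0.0ms=0b +491.803ms=3/2b
2) 491.803ms=3/2b +491.803ms=3/2b
3) 983.607ms=3b +983.607ms=3b
4) 1967.213ms=6b +491.803ms=3/2b
5) 2459.016ms=15/2b +491.803ms=3/2b
Σ=9b of 9 (183bpm 3/4) — PASS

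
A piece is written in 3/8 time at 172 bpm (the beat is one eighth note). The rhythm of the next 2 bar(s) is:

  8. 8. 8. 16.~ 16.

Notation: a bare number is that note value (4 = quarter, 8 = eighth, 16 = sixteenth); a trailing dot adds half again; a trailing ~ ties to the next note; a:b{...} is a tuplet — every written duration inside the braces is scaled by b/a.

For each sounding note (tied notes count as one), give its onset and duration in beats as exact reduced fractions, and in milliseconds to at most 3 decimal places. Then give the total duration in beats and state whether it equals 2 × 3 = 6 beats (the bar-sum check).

1) 0.0ms=0b +523.256ms=3/2b
2) 523.256ms=3/2b +523.256ms=3/2b
3) 1046.512ms=3b +523.256ms=3/2b
4) 1569.767ms=9/2b +523.256ms=3/2b
Σ=6b of 6 (172bpm 3/8) — PASS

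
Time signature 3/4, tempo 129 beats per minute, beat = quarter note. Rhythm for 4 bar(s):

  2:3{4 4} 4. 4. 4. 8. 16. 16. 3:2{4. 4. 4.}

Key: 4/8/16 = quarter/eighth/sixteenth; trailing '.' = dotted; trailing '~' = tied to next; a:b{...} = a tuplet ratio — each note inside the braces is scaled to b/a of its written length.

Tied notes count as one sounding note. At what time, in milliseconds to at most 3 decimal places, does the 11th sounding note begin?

note 11 onset = 11b = 5116.279ms

1. 0.0ms @ 0 + 697.674ms (3/2)
2. 697.674ms @ 3/2 + 697.674ms (3/2)
3. 1395.349ms @ 3 + 697.674ms (3/2)
4. 2093.023ms @ 9/2 + 697.674ms (3/2)
5. 2790.698ms @ 6 + 697.674ms (3/2)
6. 3488.372ms @ 15/2 + 348.837ms (3/4)
7. 3837.209ms @ 33/4 + 174.419ms (3/8)
8. 4011.628ms @ 69/8 + 174.419ms (3/8)
9. 4186.047ms @ 9 + 465.116ms (1)
10. 4651.163ms @ 10 + 465.116ms (1)
11. 5116.279ms @ 11 + 465.116ms (1)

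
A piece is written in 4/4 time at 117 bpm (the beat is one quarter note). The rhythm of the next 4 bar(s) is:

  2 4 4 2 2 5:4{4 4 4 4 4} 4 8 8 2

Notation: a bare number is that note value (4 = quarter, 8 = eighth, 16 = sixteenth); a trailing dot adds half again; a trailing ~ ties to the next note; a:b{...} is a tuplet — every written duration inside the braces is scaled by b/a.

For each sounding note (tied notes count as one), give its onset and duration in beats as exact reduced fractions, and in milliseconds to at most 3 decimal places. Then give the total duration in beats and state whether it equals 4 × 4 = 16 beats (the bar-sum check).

1) 0.0ms=0b +1025.641ms=2b
2) 1025.641ms=2b +512.821ms=1b
3) 1538.462ms=3b +512.821ms=1b
4) 2051.282ms=4b +1025.641ms=2b
5) 3076.923ms=6b +1025.641ms=2b
6) 4102.564ms=8b +410.256ms=4/5b
7) 4512.821ms=44/5b +410.256ms=4/5b
8) 4923.077ms=48/5b +410.256ms=4/5b
9) 5333.333ms=52/5b +410.256ms=4/5b
10) 5743.59ms=56/5b +410.256ms=4/5b
11) 6153.846ms=12b +512.821ms=1b
12) 6666.667ms=13b +256.41ms=1/2b
13) 6923.077ms=27/2b +256.41ms=1/2b
14) 7179.487ms=14b +1025.641ms=2b
Σ=16b of 16 (117bpm 4/4) — PASS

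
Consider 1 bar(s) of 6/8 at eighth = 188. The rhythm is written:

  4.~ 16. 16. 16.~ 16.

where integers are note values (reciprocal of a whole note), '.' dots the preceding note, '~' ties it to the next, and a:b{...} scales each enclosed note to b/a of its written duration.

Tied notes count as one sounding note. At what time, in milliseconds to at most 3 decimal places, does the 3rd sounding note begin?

1. 0.0ms @ 0 + 1196.809ms (15/4)
2. 1196.809ms @ 15/4 + 239.362ms (3/4)
3. 1436.17ms @ 9/2 + 478.723ms (3/2)

note 3 onset = 9/2b = 1436.17ms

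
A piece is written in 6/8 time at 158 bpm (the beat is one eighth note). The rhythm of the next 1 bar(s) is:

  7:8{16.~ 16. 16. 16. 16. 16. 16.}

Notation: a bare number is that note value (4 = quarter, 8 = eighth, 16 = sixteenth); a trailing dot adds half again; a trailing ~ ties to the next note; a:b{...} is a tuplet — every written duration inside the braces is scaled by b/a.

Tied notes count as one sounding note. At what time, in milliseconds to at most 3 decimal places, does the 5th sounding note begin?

1. 0.0ms @ 0 + 650.995ms (12/7)
2. 650.995ms @ 12/7 + 325.497ms (6/7)
3. 976.492ms @ 18/7 + 325.497ms (6/7)
4. 1301.989ms @ 24/7 + 325.497ms (6/7)
5. 1627.486ms @ 30/7 + 325.497ms (6/7)
6. 1952.984ms @ 36/7 + 325.497ms (6/7)

note 5 onset = 30/7b = 1627.486ms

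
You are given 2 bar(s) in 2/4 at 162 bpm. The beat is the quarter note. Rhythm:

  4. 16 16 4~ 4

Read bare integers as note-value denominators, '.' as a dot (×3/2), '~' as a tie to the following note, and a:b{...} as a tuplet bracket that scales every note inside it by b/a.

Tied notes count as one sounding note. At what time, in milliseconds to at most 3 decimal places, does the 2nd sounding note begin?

1. 0.0ms @ 0 + 555.556ms (3/2)
2. 555.556ms @ 3/2 + 92.593ms (1/4)
3. 648.148ms @ 7/4 + 92.593ms (1/4)
4. 740.741ms @ 2 + 740.741ms (2)

note 2 onset = 3/2b = 555.556ms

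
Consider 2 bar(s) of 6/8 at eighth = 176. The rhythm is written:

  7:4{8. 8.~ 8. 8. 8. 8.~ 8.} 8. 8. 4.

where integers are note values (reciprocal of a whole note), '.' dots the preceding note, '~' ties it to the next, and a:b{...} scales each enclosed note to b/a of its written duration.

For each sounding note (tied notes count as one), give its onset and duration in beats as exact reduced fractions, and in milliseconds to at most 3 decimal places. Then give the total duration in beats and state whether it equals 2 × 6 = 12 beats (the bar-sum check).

1) 0.0ms=0b +292.208ms=6/7b
2) 292.208ms=6/7b +584.416ms=12/7b
3) 876.623ms=18/7b +292.208ms=6/7b
4) 1168.831ms=24/7b +292.208ms=6/7b
5) 1461.039ms=30/7b +584.416ms=12/7b
6) 2045.455ms=6b +511.364ms=3/2b
7) 2556.818ms=15/2b +511.364ms=3/2b
8) 3068.182ms=9b +1022.727ms=3b
Σ=12b of 12 (176bpm 6/8) — PASS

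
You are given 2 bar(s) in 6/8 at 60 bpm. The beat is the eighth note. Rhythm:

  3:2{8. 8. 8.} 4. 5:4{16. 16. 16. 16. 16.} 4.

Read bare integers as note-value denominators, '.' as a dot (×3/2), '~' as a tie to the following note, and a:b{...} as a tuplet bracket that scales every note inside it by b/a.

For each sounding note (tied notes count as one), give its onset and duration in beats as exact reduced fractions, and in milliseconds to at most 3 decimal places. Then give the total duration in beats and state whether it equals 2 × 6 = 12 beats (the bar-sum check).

1) 0.0ms=0b +1000.0ms=1b
2) 1000.0ms=1b +1000.0ms=1b
3) 2000.0ms=2b +1000.0ms=1b
4) 3000.0ms=3b +3000.0ms=3b
5) 6000.0ms=6b +600.0ms=3/5b
6) 6600.0ms=33/5b +600.0ms=3/5b
7) 7200.0ms=36/5b +600.0ms=3/5b
8) 7800.0ms=39/5b +600.0ms=3/5b
9) 8400.0ms=42/5b +600.0ms=3/5b
10) 9000.0ms=9b +3000.0ms=3b
Σ=12b of 12 (60bpm 6/8) — PASS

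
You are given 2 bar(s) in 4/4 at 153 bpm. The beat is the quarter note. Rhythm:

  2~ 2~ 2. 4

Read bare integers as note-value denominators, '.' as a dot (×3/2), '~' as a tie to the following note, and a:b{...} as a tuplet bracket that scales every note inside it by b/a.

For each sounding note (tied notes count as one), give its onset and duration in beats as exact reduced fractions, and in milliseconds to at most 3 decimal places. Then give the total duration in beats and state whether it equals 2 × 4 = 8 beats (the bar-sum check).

1) 0.0ms=0b +2745.098ms=7b
2) 2745.098ms=7b +392.157ms=1b
Σ=8b of 8 (153bpm 4/4) — PASS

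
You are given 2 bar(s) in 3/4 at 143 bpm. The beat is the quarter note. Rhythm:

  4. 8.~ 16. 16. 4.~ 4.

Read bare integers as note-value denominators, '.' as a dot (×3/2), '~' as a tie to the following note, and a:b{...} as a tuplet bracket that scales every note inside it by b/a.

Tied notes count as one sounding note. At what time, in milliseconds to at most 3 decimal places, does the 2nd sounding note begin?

1. 0.0ms @ 0 + 629.371ms (3/2)
2. 629.371ms @ 3/2 + 472.028ms (9/8)
3. 1101.399ms @ 21/8 + 157.343ms (3/8)
4. 1258.741ms @ 3 + 1258.741ms (3)

note 2 onset = 3/2b = 629.371ms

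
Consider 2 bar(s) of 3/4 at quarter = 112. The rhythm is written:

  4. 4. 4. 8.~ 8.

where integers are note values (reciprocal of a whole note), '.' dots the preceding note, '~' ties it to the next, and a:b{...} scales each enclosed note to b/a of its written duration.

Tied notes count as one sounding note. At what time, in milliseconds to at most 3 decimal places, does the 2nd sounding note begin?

note 2 onset = 3/2b = 803.571ms

1. 0.0ms @ 0 + 803.571ms (3/2)
2. 803.571ms @ 3/2 + 803.571ms (3/2)
3. 1607.143ms @ 3 + 803.571ms (3/2)
4. 2410.714ms @ 9/2 + 803.571ms (3/2)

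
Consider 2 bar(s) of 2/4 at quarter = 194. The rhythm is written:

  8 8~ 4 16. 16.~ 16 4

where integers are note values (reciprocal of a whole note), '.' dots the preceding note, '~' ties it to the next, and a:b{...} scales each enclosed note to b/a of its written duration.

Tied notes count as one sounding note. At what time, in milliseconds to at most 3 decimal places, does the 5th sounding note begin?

1. 0.0ms @ 0 + 154.639ms (1/2)
2. 154.639ms @ 1/2 + 463.918ms (3/2)
3. 618.557ms @ 2 + 115.979ms (3/8)
4. 734.536ms @ 19/8 + 193.299ms (5/8)
5. 927.835ms @ 3 + 309.278ms (1)

note 5 onset = 3b = 927.835ms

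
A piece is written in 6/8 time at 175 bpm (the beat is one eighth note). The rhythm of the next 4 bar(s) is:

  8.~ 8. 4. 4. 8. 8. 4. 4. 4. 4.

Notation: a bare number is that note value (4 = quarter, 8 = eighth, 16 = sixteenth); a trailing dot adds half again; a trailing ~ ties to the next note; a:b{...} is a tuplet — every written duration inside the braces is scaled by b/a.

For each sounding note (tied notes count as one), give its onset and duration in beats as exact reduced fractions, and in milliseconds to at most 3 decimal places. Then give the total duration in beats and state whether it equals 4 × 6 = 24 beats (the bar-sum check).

1) 0.0ms=0b +1028.571ms=3b
2) 1028.571ms=3b +1028.571ms=3b
3) 2057.143ms=6b +1028.571ms=3b
4) 3085.714ms=9b +514.286ms=3/2b
5) 3600.0ms=21/2b +514.286ms=3/2b
6) 4114.286ms=12b +1028.571ms=3b
7) 5142.857ms=15b +1028.571ms=3b
8) 6171.429ms=18b +1028.571ms=3b
9) 7200.0ms=21b +1028.571ms=3b
Σ=24b of 24 (175bpm 6/8) — PASS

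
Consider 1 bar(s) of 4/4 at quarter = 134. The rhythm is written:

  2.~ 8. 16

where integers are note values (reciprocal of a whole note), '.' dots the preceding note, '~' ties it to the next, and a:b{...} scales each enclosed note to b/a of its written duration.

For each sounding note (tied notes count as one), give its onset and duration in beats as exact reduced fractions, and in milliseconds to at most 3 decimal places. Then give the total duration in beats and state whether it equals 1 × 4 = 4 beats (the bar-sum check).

1) 0.0ms=0b +1679.104ms=15/4b
2) 1679.104ms=15/4b +111.94ms=1/4b
Σ=4b of 4 (134bpm 4/4) — PASS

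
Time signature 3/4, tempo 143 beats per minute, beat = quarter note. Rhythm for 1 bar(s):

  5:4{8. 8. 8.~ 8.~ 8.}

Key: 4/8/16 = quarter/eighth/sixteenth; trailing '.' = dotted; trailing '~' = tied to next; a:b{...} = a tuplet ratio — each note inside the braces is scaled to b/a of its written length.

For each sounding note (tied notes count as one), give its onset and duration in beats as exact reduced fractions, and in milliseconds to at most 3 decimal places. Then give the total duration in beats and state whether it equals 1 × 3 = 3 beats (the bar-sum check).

1) 0.0ms=0b +251.748ms=3/5b
2) 251.748ms=3/5b +251.748ms=3/5b
3) 503.497ms=6/5b +755.245ms=9/5b
Σ=3b of 3 (143bpm 3/4) — PASS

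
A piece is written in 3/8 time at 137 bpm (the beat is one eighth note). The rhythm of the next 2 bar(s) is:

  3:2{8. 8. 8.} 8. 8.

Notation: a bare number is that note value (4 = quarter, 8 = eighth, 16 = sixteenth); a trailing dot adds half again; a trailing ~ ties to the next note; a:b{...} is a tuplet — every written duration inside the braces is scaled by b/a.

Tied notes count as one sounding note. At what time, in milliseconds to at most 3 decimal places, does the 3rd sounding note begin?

note 3 onset = 2b = 875.912ms

1. 0.0ms @ 0 + 437.956ms (1)
2. 437.956ms @ 1 + 437.956ms (1)
3. 875.912ms @ 2 + 437.956ms (1)
4. 1313.869ms @ 3 + 656.934ms (3/2)
5. 1970.803ms @ 9/2 + 656.934ms (3/2)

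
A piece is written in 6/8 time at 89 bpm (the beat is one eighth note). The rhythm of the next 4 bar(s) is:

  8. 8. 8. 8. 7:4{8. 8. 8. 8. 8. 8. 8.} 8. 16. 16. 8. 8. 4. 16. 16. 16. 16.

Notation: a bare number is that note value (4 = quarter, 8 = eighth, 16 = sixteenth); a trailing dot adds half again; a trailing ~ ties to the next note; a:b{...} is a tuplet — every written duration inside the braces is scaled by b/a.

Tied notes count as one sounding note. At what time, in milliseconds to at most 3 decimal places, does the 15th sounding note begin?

1. 0.0ms @ 0 + 1011.236ms (3/2)
2. 1011.236ms @ 3/2 + 1011.236ms (3/2)
3. 2022.472ms @ 3 + 1011.236ms (3/2)
4. 3033.708ms @ 9/2 + 1011.236ms (3/2)
5. 4044.944ms @ 6 + 577.849ms (6/7)
6. 4622.793ms @ 48/7 + 577.849ms (6/7)
7. 5200.642ms @ 54/7 + 577.849ms (6/7)
8. 5778.491ms @ 60/7 + 577.849ms (6/7)
9. 6356.34ms @ 66/7 + 577.849ms (6/7)
10. 6934.189ms @ 72/7 + 577.849ms (6/7)
11. 7512.039ms @ 78/7 + 577.849ms (6/7)
12. 8089.888ms @ 12 + 1011.236ms (3/2)
13. 9101.124ms @ 27/2 + 505.618ms (3/4)
14. 9606.742ms @ 57/4 + 505.618ms (3/4)
15. 10112.36ms @ 15 + 1011.236ms (3/2)
16. 11123.596ms @ 33/2 + 1011.236ms (3/2)
17. 12134.831ms @ 18 + 2022.472ms (3)
18. 14157.303ms @ 21 + 505.618ms (3/4)
19. 14662.921ms @ 87/4 + 505.618ms (3/4)
20. 15168.539ms @ 45/2 + 505.618ms (3/4)
21. 15674.157ms @ 93/4 + 505.618ms (3/4)

note 15 onset = 15b = 10112.36ms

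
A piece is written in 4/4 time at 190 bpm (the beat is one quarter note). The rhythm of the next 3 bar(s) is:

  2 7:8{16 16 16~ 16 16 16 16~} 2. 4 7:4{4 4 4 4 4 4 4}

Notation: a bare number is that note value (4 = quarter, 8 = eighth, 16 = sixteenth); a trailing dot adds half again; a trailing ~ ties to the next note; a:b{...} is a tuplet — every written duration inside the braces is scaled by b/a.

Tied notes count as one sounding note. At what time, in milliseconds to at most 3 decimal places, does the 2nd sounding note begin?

note 2 onset = 2b = 631.579ms

1. 0.0ms @ 0 + 631.579ms (2)
2. 631.579ms @ 2 + 90.226ms (2/7)
3. 721.805ms @ 16/7 + 90.226ms (2/7)
4. 812.03ms @ 18/7 + 180.451ms (4/7)
5. 992.481ms @ 22/7 + 90.226ms (2/7)
6. 1082.707ms @ 24/7 + 90.226ms (2/7)
7. 1172.932ms @ 26/7 + 1037.594ms (23/7)
8. 2210.526ms @ 7 + 315.789ms (1)
9. 2526.316ms @ 8 + 180.451ms (4/7)
10. 2706.767ms @ 60/7 + 180.451ms (4/7)
11. 2887.218ms @ 64/7 + 180.451ms (4/7)
12. 3067.669ms @ 68/7 + 180.451ms (4/7)
13. 3248.12ms @ 72/7 + 180.451ms (4/7)
14. 3428.571ms @ 76/7 + 180.451ms (4/7)
15. 3609.023ms @ 80/7 + 180.451ms (4/7)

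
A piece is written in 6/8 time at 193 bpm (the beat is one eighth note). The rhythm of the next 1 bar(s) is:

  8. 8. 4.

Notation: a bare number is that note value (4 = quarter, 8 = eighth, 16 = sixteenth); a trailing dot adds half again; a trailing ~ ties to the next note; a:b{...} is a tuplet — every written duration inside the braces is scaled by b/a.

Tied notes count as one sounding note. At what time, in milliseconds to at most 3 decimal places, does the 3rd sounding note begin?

1. 0.0ms @ 0 + 466.321ms (3/2)
2. 466.321ms @ 3/2 + 466.321ms (3/2)
3. 932.642ms @ 3 + 932.642ms (3)

note 3 onset = 3b = 932.642ms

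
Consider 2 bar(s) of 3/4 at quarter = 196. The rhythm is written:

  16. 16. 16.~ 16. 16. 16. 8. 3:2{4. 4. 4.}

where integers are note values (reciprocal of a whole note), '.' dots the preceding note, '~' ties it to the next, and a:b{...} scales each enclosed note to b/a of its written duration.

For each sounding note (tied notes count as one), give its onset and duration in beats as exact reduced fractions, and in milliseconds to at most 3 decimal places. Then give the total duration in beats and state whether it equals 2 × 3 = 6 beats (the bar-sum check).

1) 0.0ms=0b +114.796ms=3/8b
2) 114.796ms=3/8b +114.796ms=3/8b
3) 229.592ms=3/4b +229.592ms=3/4b
4) 459.184ms=3/2b +114.796ms=3/8b
5) 573.98ms=15/8b +114.796ms=3/8b
6) 688.776ms=9/4b +229.592ms=3/4b
7) 918.367ms=3b +306.122ms=1b
8) 1224.49ms=4b +306.122ms=1b
9) 1530.612ms=5b +306.122ms=1b
Σ=6b of 6 (196bpm 3/4) — PASS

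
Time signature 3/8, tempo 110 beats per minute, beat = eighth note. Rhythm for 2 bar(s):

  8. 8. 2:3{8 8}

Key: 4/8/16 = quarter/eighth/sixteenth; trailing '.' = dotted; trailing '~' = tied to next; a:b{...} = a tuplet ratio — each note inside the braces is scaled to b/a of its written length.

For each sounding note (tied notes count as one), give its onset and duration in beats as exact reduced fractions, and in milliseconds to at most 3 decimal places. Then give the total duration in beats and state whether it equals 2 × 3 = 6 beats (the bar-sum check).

1) 0.0ms=0b +818.182ms=3/2b
2) 818.182ms=3/2b +818.182ms=3/2b
3) 1636.364ms=3b +818.182ms=3/2b
4) 2454.545ms=9/2b +818.182ms=3/2b
Σ=6b of 6 (110bpm 3/8) — PASS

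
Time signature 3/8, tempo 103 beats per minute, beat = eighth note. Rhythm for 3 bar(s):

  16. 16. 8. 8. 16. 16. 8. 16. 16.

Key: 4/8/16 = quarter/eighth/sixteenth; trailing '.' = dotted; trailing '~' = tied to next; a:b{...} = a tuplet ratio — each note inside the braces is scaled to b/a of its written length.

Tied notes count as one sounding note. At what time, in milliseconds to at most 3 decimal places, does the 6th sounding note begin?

1. 0.0ms @ 0 + 436.893ms (3/4)
2. 436.893ms @ 3/4 + 436.893ms (3/4)
3. 873.786ms @ 3/2 + 873.786ms (3/2)
4. 1747.573ms @ 3 + 873.786ms (3/2)
5. 2621.359ms @ 9/2 + 436.893ms (3/4)
6. 3058.252ms @ 21/4 + 436.893ms (3/4)
7. 3495.146ms @ 6 + 873.786ms (3/2)
8. 4368.932ms @ 15/2 + 436.893ms (3/4)
9. 4805.825ms @ 33/4 + 436.893ms (3/4)

note 6 onset = 21/4b = 3058.252ms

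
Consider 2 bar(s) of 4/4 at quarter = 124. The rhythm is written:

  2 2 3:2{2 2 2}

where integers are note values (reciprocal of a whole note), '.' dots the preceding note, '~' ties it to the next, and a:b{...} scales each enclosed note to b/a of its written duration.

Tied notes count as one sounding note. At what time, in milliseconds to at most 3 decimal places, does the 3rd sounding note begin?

note 3 onset = 4b = 1935.484ms

1. 0.0ms @ 0 + 967.742ms (2)
2. 967.742ms @ 2 + 967.742ms (2)
3. 1935.484ms @ 4 + 645.161ms (4/3)
4. 2580.645ms @ 16/3 + 645.161ms (4/3)
5. 3225.806ms @ 20/3 + 645.161ms (4/3)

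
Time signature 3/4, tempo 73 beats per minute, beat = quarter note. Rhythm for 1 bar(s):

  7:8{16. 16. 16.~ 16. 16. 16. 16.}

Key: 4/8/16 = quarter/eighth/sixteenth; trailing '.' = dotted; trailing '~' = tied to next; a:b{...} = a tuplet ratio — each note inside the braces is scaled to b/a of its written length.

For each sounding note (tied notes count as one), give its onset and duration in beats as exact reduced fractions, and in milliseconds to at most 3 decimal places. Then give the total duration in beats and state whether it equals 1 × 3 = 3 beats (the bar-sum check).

1) 0.0ms=0b +352.25ms=3/7b
2) 352.25ms=3/7b +352.25ms=3/7b
3) 704.501ms=6/7b +704.501ms=6/7b
4) 1409.002ms=12/7b +352.25ms=3/7b
5) 1761.252ms=15/7b +352.25ms=3/7b
6) 2113.503ms=18/7b +352.25ms=3/7b
Σ=3b of 3 (73bpm 3/4) — PASS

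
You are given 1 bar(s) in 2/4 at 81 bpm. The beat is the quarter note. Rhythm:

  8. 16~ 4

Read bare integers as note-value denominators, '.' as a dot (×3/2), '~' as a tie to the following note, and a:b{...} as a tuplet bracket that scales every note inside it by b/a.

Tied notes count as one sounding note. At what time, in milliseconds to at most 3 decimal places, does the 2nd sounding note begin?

1. 0.0ms @ 0 + 555.556ms (3/4)
2. 555.556ms @ 3/4 + 925.926ms (5/4)

note 2 onset = 3/4b = 555.556ms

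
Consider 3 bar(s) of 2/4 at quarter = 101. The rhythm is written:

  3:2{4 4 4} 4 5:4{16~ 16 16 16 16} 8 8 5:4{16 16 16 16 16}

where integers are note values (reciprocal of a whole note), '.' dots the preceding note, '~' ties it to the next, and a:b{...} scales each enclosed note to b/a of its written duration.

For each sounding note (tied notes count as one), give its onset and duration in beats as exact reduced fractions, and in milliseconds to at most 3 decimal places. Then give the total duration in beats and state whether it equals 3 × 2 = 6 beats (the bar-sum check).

1) 0.0ms=0b +396.04ms=2/3b
2) 396.04ms=2/3b +396.04ms=2/3b
3) 792.079ms=4/3b +396.04ms=2/3b
4) 1188.119ms=2b +594.059ms=1b
5) 1782.178ms=3b +237.624ms=2/5b
6) 2019.802ms=17/5b +118.812ms=1/5b
7) 2138.614ms=18/5b +118.812ms=1/5b
8) 2257.426ms=19/5b +118.812ms=1/5b
9) 2376.238ms=4b +297.03ms=1/2b
10) 2673.267ms=9/2b +297.03ms=1/2b
11) 2970.297ms=5b +118.812ms=1/5b
12) 3089.109ms=26/5b +118.812ms=1/5b
13) 3207.921ms=27/5b +118.812ms=1/5b
14) 3326.733ms=28/5b +118.812ms=1/5b
15) 3445.545ms=29/5b +118.812ms=1/5b
Σ=6b of 6 (101bpm 2/4) — PASS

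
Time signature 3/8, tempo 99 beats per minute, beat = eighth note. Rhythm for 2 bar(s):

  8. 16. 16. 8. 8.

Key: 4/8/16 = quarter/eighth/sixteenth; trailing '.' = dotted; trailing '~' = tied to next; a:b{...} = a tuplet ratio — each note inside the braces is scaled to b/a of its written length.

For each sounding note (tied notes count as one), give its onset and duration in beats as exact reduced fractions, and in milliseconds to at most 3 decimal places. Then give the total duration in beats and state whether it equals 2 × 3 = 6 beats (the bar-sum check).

1) 0.0ms=0b +909.091ms=3/2b
2) 909.091ms=3/2b +454.545ms=3/4b
3) 1363.636ms=9/4b +454.545ms=3/4b
4) 1818.182ms=3b +909.091ms=3/2b
5) 2727.273ms=9/2b +909.091ms=3/2b
Σ=6b of 6 (99bpm 3/8) — PASS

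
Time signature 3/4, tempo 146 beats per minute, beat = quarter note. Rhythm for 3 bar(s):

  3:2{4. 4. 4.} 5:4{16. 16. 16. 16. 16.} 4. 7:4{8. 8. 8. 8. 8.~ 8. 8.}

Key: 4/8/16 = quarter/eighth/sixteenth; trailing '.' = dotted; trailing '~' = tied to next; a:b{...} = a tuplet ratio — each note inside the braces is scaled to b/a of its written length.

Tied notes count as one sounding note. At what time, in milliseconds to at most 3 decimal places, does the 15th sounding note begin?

note 15 onset = 60/7b = 3522.505ms

1. 0.0ms @ 0 + 410.959ms (1)
2. 410.959ms @ 1 + 410.959ms (1)
3. 821.918ms @ 2 + 410.959ms (1)
4. 1232.877ms @ 3 + 123.288ms (3/10)
5. 1356.164ms @ 33/10 + 123.288ms (3/10)
6. 1479.452ms @ 18/5 + 123.288ms (3/10)
7. 1602.74ms @ 39/10 + 123.288ms (3/10)
8. 1726.027ms @ 21/5 + 123.288ms (3/10)
9. 1849.315ms @ 9/2 + 616.438ms (3/2)
10. 2465.753ms @ 6 + 176.125ms (3/7)
11. 2641.879ms @ 45/7 + 176.125ms (3/7)
12. 2818.004ms @ 48/7 + 176.125ms (3/7)
13. 2994.129ms @ 51/7 + 176.125ms (3/7)
14. 3170.254ms @ 54/7 + 352.25ms (6/7)
15. 3522.505ms @ 60/7 + 176.125ms (3/7)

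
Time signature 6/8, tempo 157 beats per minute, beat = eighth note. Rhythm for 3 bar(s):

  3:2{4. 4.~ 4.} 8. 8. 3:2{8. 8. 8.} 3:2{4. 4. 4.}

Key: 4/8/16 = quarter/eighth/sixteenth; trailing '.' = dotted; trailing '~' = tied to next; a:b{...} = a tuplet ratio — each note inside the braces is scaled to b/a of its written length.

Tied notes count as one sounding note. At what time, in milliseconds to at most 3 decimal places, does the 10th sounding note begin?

1. 0.0ms @ 0 + 764.331ms (2)
2. 764.331ms @ 2 + 1528.662ms (4)
3. 2292.994ms @ 6 + 573.248ms (3/2)
4. 2866.242ms @ 15/2 + 573.248ms (3/2)
5. 3439.49ms @ 9 + 382.166ms (1)
6. 3821.656ms @ 10 + 382.166ms (1)
7. 4203.822ms @ 11 + 382.166ms (1)
8. 4585.987ms @ 12 + 764.331ms (2)
9. 5350.318ms @ 14 + 764.331ms (2)
10. 6114.65ms @ 16 + 764.331ms (2)

note 10 onset = 16b = 6114.65ms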